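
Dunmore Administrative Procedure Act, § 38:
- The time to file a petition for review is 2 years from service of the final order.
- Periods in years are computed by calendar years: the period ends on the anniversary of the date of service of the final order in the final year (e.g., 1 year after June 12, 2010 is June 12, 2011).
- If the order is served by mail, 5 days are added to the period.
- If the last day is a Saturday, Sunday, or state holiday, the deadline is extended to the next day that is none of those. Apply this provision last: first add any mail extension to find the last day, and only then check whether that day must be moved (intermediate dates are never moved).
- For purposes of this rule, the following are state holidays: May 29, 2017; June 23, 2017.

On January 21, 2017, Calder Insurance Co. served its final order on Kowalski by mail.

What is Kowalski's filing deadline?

January 28, 2019

2 years after January 21, 2017 is January 21, 2019.
Service was by mail, adding 5 days: January 21, 2019 + 5 days = January 26, 2019.
January 26, 2019 is Saturday; January 27, 2019 is Sunday. The next qualifying day is January 28, 2019.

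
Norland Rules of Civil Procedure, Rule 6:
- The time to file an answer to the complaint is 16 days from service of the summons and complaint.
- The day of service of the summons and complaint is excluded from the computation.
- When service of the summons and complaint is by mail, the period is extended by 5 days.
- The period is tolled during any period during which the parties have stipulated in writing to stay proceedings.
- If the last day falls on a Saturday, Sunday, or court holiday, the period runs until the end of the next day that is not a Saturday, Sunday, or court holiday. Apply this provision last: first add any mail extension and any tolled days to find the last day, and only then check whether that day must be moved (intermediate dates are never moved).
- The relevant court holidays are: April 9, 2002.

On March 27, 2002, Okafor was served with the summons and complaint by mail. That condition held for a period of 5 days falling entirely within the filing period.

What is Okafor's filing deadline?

April 22, 2002

16 days after March 27, 2002 is April 12, 2002.
Service was by mail, adding 5 days: April 12, 2002 + 5 days = April 17, 2002.
Tolling adds 5 days: April 17, 2002 + 5 days = April 22, 2002.
April 22, 2002 is a Monday and not a court holiday, so no extension applies.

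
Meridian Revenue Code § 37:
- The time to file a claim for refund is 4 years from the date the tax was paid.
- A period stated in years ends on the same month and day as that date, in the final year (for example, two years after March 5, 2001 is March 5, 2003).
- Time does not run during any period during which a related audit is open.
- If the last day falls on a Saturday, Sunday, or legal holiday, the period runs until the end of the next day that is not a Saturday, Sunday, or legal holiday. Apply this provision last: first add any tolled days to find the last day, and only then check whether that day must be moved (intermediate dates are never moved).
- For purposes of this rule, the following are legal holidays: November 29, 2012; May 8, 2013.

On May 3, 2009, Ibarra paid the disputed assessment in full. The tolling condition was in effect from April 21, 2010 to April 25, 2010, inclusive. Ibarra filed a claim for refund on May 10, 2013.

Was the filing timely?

4 years after May 3, 2009 is May 3, 2013.
From April 21, 2010 through April 25, 2010 inclusive is 5 days; tolling adds 5 days: May 3, 2013 + 5 days = May 8, 2013.
May 8, 2013 is a listed holiday. The next qualifying day is May 9, 2013.
The deadline is May 9, 2013; the filing on May 10, 2013 is after that date.

No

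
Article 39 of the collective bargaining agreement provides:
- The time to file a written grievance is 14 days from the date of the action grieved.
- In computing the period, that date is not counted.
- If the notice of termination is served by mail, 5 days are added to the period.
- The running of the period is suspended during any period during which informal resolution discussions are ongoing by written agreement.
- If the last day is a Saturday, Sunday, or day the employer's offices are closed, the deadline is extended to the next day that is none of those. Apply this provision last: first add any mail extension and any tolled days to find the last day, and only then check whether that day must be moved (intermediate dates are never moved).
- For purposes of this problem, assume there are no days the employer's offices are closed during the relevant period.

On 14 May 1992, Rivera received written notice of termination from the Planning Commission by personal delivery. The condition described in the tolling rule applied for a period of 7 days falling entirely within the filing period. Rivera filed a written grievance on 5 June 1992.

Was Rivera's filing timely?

14 days after 14 May 1992 is May 28, 1992.
Service was not by mail, so no mail extension applies.
Tolling adds 7 days: May 28, 1992 + 7 days = June 4, 1992.
June 4, 1992 is a Thursday and not a day the employer's offices are closed, so no extension applies.
The deadline is June 4, 1992; the filing on June 5, 1992 is after that date.

No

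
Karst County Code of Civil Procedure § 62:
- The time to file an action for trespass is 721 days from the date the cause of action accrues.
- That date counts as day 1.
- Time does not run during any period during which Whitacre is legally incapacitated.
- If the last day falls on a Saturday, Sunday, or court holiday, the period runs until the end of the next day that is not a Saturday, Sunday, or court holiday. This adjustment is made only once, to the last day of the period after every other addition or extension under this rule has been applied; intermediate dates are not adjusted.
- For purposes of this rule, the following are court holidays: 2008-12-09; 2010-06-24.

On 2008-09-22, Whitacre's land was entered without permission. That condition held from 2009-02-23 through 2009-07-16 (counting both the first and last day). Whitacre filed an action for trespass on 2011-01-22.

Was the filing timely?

Counting 2008-09-22 as day 1, day 721 is September 12, 2010.
From February 23, 2009 through July 16, 2009 inclusive is 144 days; tolling adds 144 days: September 12, 2010 + 144 days = February 3, 2011.
February 3, 2011 is a Thursday and not a court holiday, so no extension applies.
The deadline is February 3, 2011; the filing on January 22, 2011 is on or before that date.

Yes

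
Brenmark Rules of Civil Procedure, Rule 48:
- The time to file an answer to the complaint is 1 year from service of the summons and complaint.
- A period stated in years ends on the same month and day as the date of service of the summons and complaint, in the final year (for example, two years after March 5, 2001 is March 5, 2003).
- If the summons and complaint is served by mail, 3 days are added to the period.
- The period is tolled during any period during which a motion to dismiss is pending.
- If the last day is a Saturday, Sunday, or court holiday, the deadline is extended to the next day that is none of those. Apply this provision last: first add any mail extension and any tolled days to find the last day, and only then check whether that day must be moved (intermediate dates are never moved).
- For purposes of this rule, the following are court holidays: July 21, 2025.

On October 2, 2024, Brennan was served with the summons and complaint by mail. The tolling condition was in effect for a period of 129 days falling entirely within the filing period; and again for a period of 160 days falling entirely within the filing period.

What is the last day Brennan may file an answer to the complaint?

1 year after October 2, 2024 is October 2, 2025.
Service was by mail, adding 3 days: October 2, 2025 + 3 days = October 5, 2025.
Tolling adds 129 days: October 5, 2025 + 129 days = February 11, 2026.
Tolling adds 160 days: February 11, 2026 + 160 days = July 21, 2026.
July 21, 2026 is a Tuesday and not a court holiday, so no extension applies.

July 21, 2026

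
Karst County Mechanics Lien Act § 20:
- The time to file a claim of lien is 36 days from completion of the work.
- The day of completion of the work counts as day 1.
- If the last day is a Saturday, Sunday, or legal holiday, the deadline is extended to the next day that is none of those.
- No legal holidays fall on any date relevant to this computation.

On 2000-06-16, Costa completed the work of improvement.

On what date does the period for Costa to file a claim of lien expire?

Counting 2000-06-16 as day 1, day 36 is July 21, 2000.
July 21, 2000 is a Friday and not a legal holiday, so no extension applies.

July 21, 2000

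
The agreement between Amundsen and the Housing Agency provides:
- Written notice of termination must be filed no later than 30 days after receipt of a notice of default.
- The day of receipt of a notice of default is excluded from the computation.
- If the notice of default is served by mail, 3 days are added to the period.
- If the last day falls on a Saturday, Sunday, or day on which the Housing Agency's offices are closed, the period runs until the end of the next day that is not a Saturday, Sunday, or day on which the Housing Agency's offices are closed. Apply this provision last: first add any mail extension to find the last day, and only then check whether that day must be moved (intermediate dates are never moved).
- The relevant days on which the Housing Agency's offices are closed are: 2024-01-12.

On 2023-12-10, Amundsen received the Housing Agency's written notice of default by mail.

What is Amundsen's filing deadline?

30 days after 2023-12-10 is January 9, 2024.
Service was by mail, adding 3 days: January 9, 2024 + 3 days = January 12, 2024.
January 12, 2024 is a listed holiday; January 13, 2024 is Saturday; January 14, 2024 is Sunday. The next qualifying day is January 15, 2024.

January 15, 2024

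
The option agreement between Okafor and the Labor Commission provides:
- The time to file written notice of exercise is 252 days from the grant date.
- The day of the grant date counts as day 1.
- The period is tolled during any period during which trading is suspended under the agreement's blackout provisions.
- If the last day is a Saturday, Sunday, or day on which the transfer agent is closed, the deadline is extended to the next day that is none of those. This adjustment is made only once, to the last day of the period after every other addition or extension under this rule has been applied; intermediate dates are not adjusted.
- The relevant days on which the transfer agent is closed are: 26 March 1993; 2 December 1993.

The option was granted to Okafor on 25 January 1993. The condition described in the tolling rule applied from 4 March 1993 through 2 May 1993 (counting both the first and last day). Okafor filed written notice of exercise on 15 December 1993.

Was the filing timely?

Counting 25 January 1993 as day 1, day 252 is October 3, 1993.
From March 4, 1993 through May 2, 1993 inclusive is 60 days; tolling adds 60 days: October 3, 1993 + 60 days = December 2, 1993.
December 2, 1993 is a listed holiday. The next qualifying day is December 3, 1993.
The deadline is December 3, 1993; the filing on December 15, 1993 is after that date.

No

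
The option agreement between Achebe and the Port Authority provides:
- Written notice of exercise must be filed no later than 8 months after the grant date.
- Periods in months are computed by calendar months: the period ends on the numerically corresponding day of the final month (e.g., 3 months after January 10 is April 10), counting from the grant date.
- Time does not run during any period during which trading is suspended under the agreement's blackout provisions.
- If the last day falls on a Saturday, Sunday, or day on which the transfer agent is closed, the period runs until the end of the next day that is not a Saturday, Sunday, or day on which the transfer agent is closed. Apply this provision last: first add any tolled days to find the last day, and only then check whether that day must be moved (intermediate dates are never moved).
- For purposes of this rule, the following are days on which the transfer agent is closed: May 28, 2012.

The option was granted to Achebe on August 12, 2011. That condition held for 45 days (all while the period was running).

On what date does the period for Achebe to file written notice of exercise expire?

8 months after August 12, 2011 is April 12, 2012.
Tolling adds 45 days: April 12, 2012 + 45 days = May 27, 2012.
May 27, 2012 is Sunday; May 28, 2012 is a listed holiday. The next qualifying day is May 29, 2012.

May 29, 2012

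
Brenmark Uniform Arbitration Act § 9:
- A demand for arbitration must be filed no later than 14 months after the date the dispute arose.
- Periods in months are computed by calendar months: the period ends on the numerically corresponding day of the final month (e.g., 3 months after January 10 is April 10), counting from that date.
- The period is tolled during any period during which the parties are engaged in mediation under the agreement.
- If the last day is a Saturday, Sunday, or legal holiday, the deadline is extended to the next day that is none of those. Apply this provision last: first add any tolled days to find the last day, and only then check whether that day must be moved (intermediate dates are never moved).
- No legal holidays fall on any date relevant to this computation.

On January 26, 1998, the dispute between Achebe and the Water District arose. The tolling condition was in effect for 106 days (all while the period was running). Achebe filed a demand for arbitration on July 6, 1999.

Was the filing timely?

14 months after January 26, 1998 is March 26, 1999.
Tolling adds 106 days: March 26, 1999 + 106 days = July 10, 1999.
July 10, 1999 is Saturday; July 11, 1999 is Sunday. The next qualifying day is July 12, 1999.
The deadline is July 12, 1999; the filing on July 6, 1999 is on or before that date.

Yes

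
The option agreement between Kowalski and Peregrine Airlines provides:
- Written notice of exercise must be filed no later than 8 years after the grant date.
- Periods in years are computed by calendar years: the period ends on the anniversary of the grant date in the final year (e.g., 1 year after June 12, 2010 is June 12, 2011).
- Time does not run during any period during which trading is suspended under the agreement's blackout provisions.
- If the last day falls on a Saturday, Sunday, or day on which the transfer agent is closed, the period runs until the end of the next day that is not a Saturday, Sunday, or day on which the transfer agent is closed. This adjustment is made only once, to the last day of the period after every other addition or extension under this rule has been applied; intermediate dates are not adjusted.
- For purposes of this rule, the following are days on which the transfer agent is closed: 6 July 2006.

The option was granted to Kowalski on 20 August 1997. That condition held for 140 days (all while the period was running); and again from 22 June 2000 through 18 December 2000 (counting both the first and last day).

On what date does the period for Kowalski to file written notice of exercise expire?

July 7, 2006

8 years after 20 August 1997 is August 20, 2005.
Tolling adds 140 days: August 20, 2005 + 140 days = January 7, 2006.
From June 22, 2000 through December 18, 2000 inclusive is 180 days; tolling adds 180 days: January 7, 2006 + 180 days = July 6, 2006.
July 6, 2006 is a listed holiday. The next qualifying day is July 7, 2006.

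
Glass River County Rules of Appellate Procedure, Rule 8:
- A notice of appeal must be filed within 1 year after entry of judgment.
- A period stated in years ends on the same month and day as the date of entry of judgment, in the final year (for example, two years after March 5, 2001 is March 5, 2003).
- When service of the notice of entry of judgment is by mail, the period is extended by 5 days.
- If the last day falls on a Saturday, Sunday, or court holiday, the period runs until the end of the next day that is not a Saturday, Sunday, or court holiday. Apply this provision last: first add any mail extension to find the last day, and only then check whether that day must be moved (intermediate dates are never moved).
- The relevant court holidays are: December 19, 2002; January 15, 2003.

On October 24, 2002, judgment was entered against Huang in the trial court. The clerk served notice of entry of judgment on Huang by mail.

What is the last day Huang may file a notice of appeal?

October 29, 2003

1 year after October 24, 2002 is October 24, 2003.
Service was by mail, adding 5 days: October 24, 2003 + 5 days = October 29, 2003.
October 29, 2003 is a Wednesday and not a court holiday, so no extension applies.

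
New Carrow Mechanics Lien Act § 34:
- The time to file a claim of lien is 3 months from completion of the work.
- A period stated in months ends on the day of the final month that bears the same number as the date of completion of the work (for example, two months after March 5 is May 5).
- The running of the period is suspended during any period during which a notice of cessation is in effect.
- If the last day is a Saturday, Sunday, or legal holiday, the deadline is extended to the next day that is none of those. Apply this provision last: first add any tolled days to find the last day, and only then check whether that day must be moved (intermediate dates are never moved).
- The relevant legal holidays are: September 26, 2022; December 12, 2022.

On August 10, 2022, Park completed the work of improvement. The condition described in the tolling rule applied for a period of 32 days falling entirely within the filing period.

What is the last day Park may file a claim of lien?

December 13, 2022

3 months after August 10, 2022 is November 10, 2022.
Tolling adds 32 days: November 10, 2022 + 32 days = December 12, 2022.
December 12, 2022 is a listed holiday. The next qualifying day is December 13, 2022.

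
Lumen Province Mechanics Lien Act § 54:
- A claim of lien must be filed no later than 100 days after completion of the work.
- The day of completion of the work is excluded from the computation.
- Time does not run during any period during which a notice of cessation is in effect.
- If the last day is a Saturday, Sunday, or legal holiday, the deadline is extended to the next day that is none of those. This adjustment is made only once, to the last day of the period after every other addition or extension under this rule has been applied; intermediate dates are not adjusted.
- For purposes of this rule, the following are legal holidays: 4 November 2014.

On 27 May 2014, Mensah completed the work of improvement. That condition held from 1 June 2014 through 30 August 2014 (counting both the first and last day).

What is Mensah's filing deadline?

100 days after 27 May 2014 is September 4, 2014.
From June 1, 2014 through August 30, 2014 inclusive is 91 days; tolling adds 91 days: September 4, 2014 + 91 days = December 4, 2014.
December 4, 2014 is a Thursday and not a legal holiday, so no extension applies.

December 4, 2014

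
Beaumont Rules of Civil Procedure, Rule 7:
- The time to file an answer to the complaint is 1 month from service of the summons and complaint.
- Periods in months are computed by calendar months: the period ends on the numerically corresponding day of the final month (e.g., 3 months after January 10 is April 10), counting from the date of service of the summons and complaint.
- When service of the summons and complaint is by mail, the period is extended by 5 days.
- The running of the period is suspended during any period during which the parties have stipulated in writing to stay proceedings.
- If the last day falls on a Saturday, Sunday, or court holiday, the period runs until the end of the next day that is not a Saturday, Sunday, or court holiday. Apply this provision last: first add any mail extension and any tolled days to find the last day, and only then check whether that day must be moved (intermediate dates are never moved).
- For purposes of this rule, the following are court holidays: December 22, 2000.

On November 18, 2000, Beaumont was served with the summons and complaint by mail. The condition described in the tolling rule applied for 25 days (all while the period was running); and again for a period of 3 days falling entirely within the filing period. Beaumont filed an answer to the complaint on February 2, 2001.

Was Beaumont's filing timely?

No

1 month after November 18, 2000 is December 18, 2000.
Service was by mail, adding 5 days: December 18, 2000 + 5 days = December 23, 2000.
Tolling adds 25 days: December 23, 2000 + 25 days = January 17, 2001.
Tolling adds 3 days: January 17, 2001 + 3 days = January 20, 2001.
January 20, 2001 is Saturday; January 21, 2001 is Sunday. The next qualifying day is January 22, 2001.
The deadline is January 22, 2001; the filing on February 2, 2001 is after that date.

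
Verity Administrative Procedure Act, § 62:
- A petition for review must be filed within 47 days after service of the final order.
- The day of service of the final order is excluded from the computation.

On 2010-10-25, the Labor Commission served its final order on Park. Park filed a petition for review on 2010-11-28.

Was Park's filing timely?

Yes

47 days after 2010-10-25 is December 11, 2010.
The deadline is December 11, 2010; the filing on November 28, 2010 is on or before that date.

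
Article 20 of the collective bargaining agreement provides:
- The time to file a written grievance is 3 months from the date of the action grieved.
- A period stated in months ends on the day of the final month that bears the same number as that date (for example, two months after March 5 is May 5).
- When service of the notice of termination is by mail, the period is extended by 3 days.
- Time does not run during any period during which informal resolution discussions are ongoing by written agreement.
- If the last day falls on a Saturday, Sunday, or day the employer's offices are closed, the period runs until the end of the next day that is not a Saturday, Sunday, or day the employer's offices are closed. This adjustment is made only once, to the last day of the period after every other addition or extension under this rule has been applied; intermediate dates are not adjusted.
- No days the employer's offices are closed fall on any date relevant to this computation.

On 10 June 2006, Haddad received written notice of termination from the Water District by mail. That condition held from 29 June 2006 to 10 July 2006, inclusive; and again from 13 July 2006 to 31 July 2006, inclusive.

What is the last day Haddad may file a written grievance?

October 16, 2006

3 months after 10 June 2006 is September 10, 2006.
Service was by mail, adding 3 days: September 10, 2006 + 3 days = September 13, 2006.
From June 29, 2006 through July 10, 2006 inclusive is 12 days; tolling adds 12 days: September 13, 2006 + 12 days = September 25, 2006.
From July 13, 2006 through July 31, 2006 inclusive is 19 days; tolling adds 19 days: September 25, 2006 + 19 days = October 14, 2006.
October 14, 2006 is Saturday; October 15, 2006 is Sunday. The next qualifying day is October 16, 2006.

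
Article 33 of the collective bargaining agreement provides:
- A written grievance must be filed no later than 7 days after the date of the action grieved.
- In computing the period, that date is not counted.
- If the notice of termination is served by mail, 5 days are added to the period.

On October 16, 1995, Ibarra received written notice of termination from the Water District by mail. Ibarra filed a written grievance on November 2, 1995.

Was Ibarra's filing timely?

No

7 days after October 16, 1995 is October 23, 1995.
Service was by mail, adding 5 days: October 23, 1995 + 5 days = October 28, 1995.
The deadline is October 28, 1995; the filing on November 2, 1995 is after that date.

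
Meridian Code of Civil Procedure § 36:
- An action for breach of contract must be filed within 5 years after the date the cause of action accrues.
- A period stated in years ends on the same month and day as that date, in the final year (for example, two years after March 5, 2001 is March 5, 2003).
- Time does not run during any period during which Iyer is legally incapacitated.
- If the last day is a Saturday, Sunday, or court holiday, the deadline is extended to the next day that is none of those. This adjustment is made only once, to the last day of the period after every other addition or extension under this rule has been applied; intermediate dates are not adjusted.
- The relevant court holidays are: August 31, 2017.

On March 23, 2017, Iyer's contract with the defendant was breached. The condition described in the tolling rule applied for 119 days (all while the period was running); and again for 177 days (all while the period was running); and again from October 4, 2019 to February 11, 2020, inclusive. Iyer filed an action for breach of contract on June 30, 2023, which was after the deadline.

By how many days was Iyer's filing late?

5 years after March 23, 2017 is March 23, 2022.
Tolling adds 119 days: March 23, 2022 + 119 days = July 20, 2022.
Tolling adds 177 days: July 20, 2022 + 177 days = January 13, 2023.
From October 4, 2019 through February 11, 2020 inclusive is 131 days; tolling adds 131 days: January 13, 2023 + 131 days = May 24, 2023.
May 24, 2023 is a Wednesday and not a court holiday, so no extension applies.
The deadline is May 24, 2023; from May 24, 2023 to June 30, 2023 is 37 days.

37 days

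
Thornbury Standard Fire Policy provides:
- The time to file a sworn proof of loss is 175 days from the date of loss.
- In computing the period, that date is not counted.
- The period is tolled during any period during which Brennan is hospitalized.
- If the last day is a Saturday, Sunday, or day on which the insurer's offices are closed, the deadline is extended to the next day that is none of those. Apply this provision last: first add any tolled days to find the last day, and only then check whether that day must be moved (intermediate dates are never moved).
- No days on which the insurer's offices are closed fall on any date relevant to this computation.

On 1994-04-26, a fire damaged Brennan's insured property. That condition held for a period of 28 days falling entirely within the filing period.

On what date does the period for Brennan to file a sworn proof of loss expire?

November 15, 1994

175 days after 1994-04-26 is October 18, 1994.
Tolling adds 28 days: October 18, 1994 + 28 days = November 15, 1994.
November 15, 1994 is a Tuesday and not a day on which the insurer's offices are closed, so no extension applies.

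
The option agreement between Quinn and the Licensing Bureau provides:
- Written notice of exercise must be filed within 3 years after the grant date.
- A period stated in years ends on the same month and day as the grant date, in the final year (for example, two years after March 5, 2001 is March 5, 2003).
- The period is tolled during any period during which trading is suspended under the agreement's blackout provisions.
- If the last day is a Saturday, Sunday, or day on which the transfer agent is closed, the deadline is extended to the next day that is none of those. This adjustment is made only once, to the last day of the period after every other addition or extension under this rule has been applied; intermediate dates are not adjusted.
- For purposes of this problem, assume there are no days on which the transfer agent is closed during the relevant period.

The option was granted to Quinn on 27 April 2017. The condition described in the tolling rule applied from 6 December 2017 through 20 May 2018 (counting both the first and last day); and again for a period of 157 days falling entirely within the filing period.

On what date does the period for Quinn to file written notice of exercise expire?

March 16, 2021

3 years after 27 April 2017 is April 27, 2020.
From December 6, 2017 through May 20, 2018 inclusive is 166 days; tolling adds 166 days: April 27, 2020 + 166 days = October 10, 2020.
Tolling adds 157 days: October 10, 2020 + 157 days = March 16, 2021.
March 16, 2021 is a Tuesday and not a day on which the transfer agent is closed, so no extension applies.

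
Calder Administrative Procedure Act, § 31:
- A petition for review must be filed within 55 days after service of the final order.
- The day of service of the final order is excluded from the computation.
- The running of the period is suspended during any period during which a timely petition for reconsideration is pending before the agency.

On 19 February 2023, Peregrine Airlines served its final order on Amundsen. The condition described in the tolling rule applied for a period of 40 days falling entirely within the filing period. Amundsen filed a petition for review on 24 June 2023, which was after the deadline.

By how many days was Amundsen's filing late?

30 days

55 days after 19 February 2023 is April 15, 2023.
Tolling adds 40 days: April 15, 2023 + 40 days = May 25, 2023.
The deadline is May 25, 2023; from May 25, 2023 to June 24, 2023 is 30 days.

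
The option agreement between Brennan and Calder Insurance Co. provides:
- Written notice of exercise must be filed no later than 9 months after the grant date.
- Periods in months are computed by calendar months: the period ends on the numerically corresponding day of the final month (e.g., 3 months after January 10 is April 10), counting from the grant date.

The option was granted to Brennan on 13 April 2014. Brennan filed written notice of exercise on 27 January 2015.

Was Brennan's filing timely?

9 months after 13 April 2014 is January 13, 2015.
The deadline is January 13, 2015; the filing on January 27, 2015 is after that date.

No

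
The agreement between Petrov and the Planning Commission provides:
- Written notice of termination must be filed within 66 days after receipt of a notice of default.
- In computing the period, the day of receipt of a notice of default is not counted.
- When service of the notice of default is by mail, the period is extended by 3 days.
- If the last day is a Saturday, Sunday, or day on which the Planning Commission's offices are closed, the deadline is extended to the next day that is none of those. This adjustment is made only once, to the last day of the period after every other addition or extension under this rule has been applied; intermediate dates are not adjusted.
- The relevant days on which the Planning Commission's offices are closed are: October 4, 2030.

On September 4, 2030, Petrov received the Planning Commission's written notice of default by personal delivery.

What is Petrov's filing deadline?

November 11, 2030

66 days after September 4, 2030 is November 9, 2030.
Service was not by mail, so no mail extension applies.
November 9, 2030 is Saturday; November 10, 2030 is Sunday. The next qualifying day is November 11, 2030.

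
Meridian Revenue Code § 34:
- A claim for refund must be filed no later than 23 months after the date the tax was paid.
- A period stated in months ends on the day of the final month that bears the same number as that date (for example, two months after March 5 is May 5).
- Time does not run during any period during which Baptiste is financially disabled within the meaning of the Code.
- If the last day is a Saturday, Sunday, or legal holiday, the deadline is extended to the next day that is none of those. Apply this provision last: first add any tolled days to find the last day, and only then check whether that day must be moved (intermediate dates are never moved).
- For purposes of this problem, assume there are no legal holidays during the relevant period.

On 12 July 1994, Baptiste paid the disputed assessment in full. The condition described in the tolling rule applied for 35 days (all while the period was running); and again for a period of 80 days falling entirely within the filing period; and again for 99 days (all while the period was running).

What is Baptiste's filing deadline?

23 months after 12 July 1994 is June 12, 1996.
Tolling adds 35 days: June 12, 1996 + 35 days = July 17, 1996.
Tolling adds 80 days: July 17, 1996 + 80 days = October 5, 1996.
Tolling adds 99 days: October 5, 1996 + 99 days = January 12, 1997.
January 12, 1997 is Sunday. The next qualifying day is January 13, 1997.

January 13, 1997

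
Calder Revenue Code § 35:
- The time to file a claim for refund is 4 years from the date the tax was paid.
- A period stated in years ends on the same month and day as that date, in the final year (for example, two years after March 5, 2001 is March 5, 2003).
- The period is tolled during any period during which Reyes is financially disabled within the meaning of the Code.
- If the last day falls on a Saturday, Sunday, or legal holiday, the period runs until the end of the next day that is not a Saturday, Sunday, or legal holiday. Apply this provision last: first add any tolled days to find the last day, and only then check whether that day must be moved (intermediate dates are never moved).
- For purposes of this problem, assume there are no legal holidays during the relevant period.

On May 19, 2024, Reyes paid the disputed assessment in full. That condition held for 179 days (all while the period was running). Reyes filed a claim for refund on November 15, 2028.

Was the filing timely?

4 years after May 19, 2024 is May 19, 2028.
Tolling adds 179 days: May 19, 2028 + 179 days = November 14, 2028.
November 14, 2028 is a Tuesday and not a legal holiday, so no extension applies.
The deadline is November 14, 2028; the filing on November 15, 2028 is after that date.

No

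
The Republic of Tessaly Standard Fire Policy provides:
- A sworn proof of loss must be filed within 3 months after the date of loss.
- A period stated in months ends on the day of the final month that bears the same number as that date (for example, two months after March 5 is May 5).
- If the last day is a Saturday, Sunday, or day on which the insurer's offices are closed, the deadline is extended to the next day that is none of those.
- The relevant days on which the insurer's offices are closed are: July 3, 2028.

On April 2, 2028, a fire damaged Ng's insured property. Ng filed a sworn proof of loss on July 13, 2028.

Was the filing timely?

3 months after April 2, 2028 is July 2, 2028.
July 2, 2028 is Sunday; July 3, 2028 is a listed holiday. The next qualifying day is July 4, 2028.
The deadline is July 4, 2028; the filing on July 13, 2028 is after that date.

No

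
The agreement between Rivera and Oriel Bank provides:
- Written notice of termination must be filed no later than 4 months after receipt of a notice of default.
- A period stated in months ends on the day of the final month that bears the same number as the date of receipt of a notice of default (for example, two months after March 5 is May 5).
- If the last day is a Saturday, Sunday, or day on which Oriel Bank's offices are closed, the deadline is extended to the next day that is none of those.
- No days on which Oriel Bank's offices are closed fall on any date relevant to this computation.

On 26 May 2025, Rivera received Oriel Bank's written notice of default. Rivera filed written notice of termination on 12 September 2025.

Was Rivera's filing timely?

Yes

4 months after 26 May 2025 is September 26, 2025.
September 26, 2025 is a Friday and not a day on which Oriel Bank's offices are closed, so no extension applies.
The deadline is September 26, 2025; the filing on September 12, 2025 is on or before that date.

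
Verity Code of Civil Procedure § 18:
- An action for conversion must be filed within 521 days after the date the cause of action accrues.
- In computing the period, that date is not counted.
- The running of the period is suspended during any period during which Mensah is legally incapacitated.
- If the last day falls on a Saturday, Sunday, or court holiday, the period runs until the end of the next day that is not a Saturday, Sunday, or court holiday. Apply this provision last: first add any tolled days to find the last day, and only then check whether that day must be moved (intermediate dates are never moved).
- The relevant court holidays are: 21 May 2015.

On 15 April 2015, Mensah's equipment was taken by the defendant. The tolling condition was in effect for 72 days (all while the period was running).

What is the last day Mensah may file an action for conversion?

November 28, 2016

521 days after 15 April 2015 is September 17, 2016.
Tolling adds 72 days: September 17, 2016 + 72 days = November 28, 2016.
November 28, 2016 is a Monday and not a court holiday, so no extension applies.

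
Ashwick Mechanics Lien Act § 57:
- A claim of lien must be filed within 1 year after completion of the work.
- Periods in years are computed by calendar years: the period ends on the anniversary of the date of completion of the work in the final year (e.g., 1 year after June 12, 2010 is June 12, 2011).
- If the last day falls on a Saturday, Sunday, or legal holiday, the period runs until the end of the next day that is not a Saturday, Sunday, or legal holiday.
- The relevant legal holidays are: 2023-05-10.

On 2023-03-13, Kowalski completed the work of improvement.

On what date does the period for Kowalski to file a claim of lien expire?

March 13, 2024

1 year after 2023-03-13 is March 13, 2024.
March 13, 2024 is a Wednesday and not a legal holiday, so no extension applies.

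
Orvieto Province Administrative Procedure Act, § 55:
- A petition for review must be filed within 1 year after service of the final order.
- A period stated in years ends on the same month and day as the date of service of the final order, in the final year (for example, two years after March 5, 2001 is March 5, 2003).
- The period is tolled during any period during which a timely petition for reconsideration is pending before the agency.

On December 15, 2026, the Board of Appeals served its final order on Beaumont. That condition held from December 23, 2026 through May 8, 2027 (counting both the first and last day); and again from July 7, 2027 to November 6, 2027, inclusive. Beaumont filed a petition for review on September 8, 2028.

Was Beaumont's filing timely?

No

1 year after December 15, 2026 is December 15, 2027.
From December 23, 2026 through May 8, 2027 inclusive is 137 days; tolling adds 137 days: December 15, 2027 + 137 days = April 30, 2028.
From July 7, 2027 through November 6, 2027 inclusive is 123 days; tolling adds 123 days: April 30, 2028 + 123 days = August 31, 2028.
The deadline is August 31, 2028; the filing on September 8, 2028 is after that date.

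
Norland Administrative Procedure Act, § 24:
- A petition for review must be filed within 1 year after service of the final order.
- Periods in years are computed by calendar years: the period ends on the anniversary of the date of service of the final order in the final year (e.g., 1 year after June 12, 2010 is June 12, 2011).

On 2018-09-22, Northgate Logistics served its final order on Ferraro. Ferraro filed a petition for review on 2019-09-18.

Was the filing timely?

1 year after 2018-09-22 is September 22, 2019.
The deadline is September 22, 2019; the filing on September 18, 2019 is on or before that date.

Yes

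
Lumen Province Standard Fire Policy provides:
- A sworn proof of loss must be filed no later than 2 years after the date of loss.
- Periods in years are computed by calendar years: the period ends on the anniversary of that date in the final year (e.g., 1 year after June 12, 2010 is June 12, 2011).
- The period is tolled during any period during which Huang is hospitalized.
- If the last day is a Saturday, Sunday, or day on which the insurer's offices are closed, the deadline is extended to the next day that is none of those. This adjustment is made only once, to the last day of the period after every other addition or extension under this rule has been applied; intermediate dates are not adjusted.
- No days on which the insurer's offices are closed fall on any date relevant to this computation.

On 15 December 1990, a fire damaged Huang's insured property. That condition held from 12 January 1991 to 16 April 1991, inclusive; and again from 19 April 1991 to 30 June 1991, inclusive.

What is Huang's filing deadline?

2 years after 15 December 1990 is December 15, 1992.
From January 12, 1991 through April 16, 1991 inclusive is 95 days; tolling adds 95 days: December 15, 1992 + 95 days = March 20, 1993.
From April 19, 1991 through June 30, 1991 inclusive is 73 days; tolling adds 73 days: March 20, 1993 + 73 days = June 1, 1993.
June 1, 1993 is a Tuesday and not a day on which the insurer's offices are closed, so no extension applies.

June 1, 1993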